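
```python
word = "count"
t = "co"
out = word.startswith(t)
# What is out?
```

Answer: True

Derivation:
Trace (tracking out):
word = 'count'  # -> word = 'count'
t = 'co'  # -> t = 'co'
out = word.startswith(t)  # -> out = True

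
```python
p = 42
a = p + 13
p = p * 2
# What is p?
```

Answer: 84

Derivation:
Trace (tracking p):
p = 42  # -> p = 42
a = p + 13  # -> a = 55
p = p * 2  # -> p = 84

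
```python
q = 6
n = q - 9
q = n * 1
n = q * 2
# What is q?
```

Trace (tracking q):
q = 6  # -> q = 6
n = q - 9  # -> n = -3
q = n * 1  # -> q = -3
n = q * 2  # -> n = -6

Answer: -3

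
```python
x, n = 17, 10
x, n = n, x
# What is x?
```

Answer: 10

Derivation:
Trace (tracking x):
x, n = (17, 10)  # -> x = 17, n = 10
x, n = (n, x)  # -> x = 10, n = 17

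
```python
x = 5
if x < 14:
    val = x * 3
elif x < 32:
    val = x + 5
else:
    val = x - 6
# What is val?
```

Trace (tracking val):
x = 5  # -> x = 5
if x < 14:  # condition is True
    val = x * 3  # -> val = 15

Answer: 15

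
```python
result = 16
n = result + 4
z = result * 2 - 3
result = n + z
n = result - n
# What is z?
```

Answer: 29

Derivation:
Trace (tracking z):
result = 16  # -> result = 16
n = result + 4  # -> n = 20
z = result * 2 - 3  # -> z = 29
result = n + z  # -> result = 49
n = result - n  # -> n = 29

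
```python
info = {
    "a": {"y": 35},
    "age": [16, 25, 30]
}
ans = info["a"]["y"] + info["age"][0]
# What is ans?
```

Answer: 51

Derivation:
Trace (tracking ans):
info = {'a': {'y': 35}, 'age': [16, 25, 30]}  # -> info = {'a': {'y': 35}, 'age': [16, 25, 30]}
ans = info['a']['y'] + info['age'][0]  # -> ans = 51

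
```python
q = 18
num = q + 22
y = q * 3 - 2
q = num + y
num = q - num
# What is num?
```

Answer: 52

Derivation:
Trace (tracking num):
q = 18  # -> q = 18
num = q + 22  # -> num = 40
y = q * 3 - 2  # -> y = 52
q = num + y  # -> q = 92
num = q - num  # -> num = 52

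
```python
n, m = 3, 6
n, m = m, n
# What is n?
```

Trace (tracking n):
n, m = (3, 6)  # -> n = 3, m = 6
n, m = (m, n)  # -> n = 6, m = 3

Answer: 6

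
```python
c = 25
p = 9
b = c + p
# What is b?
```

Answer: 34

Derivation:
Trace (tracking b):
c = 25  # -> c = 25
p = 9  # -> p = 9
b = c + p  # -> b = 34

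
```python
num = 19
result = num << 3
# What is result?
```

Trace (tracking result):
num = 19  # -> num = 19
result = num << 3  # -> result = 152

Answer: 152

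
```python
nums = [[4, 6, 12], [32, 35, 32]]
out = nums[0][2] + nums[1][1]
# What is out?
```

Answer: 47

Derivation:
Trace (tracking out):
nums = [[4, 6, 12], [32, 35, 32]]  # -> nums = [[4, 6, 12], [32, 35, 32]]
out = nums[0][2] + nums[1][1]  # -> out = 47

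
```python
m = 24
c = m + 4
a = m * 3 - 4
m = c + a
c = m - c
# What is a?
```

Trace (tracking a):
m = 24  # -> m = 24
c = m + 4  # -> c = 28
a = m * 3 - 4  # -> a = 68
m = c + a  # -> m = 96
c = m - c  # -> c = 68

Answer: 68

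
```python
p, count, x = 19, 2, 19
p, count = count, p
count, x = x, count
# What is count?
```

Answer: 19

Derivation:
Trace (tracking count):
p, count, x = (19, 2, 19)  # -> p = 19, count = 2, x = 19
p, count = (count, p)  # -> p = 2, count = 19
count, x = (x, count)  # -> count = 19, x = 19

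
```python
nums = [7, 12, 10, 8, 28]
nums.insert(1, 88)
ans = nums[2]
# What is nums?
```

Trace (tracking nums):
nums = [7, 12, 10, 8, 28]  # -> nums = [7, 12, 10, 8, 28]
nums.insert(1, 88)  # -> nums = [7, 88, 12, 10, 8, 28]
ans = nums[2]  # -> ans = 12

Answer: [7, 88, 12, 10, 8, 28]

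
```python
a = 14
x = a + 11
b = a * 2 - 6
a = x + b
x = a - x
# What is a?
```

Trace (tracking a):
a = 14  # -> a = 14
x = a + 11  # -> x = 25
b = a * 2 - 6  # -> b = 22
a = x + b  # -> a = 47
x = a - x  # -> x = 22

Answer: 47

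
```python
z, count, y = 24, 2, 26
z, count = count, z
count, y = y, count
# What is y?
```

Trace (tracking y):
z, count, y = (24, 2, 26)  # -> z = 24, count = 2, y = 26
z, count = (count, z)  # -> z = 2, count = 24
count, y = (y, count)  # -> count = 26, y = 24

Answer: 24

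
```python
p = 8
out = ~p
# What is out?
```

Answer: -9

Derivation:
Trace (tracking out):
p = 8  # -> p = 8
out = ~p  # -> out = -9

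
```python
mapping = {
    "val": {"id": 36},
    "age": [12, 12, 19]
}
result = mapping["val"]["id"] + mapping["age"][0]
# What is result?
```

Answer: 48

Derivation:
Trace (tracking result):
mapping = {'val': {'id': 36}, 'age': [12, 12, 19]}  # -> mapping = {'val': {'id': 36}, 'age': [12, 12, 19]}
result = mapping['val']['id'] + mapping['age'][0]  # -> result = 48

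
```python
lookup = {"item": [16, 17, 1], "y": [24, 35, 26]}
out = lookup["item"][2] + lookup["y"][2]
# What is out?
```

Trace (tracking out):
lookup = {'item': [16, 17, 1], 'y': [24, 35, 26]}  # -> lookup = {'item': [16, 17, 1], 'y': [24, 35, 26]}
out = lookup['item'][2] + lookup['y'][2]  # -> out = 27

Answer: 27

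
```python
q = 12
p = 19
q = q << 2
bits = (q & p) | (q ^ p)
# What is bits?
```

Trace (tracking bits):
q = 12  # -> q = 12
p = 19  # -> p = 19
q = q << 2  # -> q = 48
bits = q & p | q ^ p  # -> bits = 51

Answer: 51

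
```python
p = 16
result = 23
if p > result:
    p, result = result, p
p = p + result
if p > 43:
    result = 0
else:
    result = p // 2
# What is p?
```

Trace (tracking p):
p = 16  # -> p = 16
result = 23  # -> result = 23
if p > result:  # condition is False
p = p + result  # -> p = 39
if p > 43:  # condition is False
else:
    result = p // 2  # -> result = 19

Answer: 39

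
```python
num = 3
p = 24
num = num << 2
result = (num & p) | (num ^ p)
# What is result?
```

Trace (tracking result):
num = 3  # -> num = 3
p = 24  # -> p = 24
num = num << 2  # -> num = 12
result = num & p | num ^ p  # -> result = 28

Answer: 28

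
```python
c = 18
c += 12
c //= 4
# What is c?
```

Trace (tracking c):
c = 18  # -> c = 18
c += 12  # -> c = 30
c //= 4  # -> c = 7

Answer: 7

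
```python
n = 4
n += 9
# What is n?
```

Answer: 13

Derivation:
Trace (tracking n):
n = 4  # -> n = 4
n += 9  # -> n = 13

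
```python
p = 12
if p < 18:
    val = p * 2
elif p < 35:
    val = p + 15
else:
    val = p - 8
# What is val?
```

Answer: 24

Derivation:
Trace (tracking val):
p = 12  # -> p = 12
if p < 18:  # condition is True
    val = p * 2  # -> val = 24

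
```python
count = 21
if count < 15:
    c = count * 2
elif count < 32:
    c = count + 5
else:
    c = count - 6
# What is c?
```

Trace (tracking c):
count = 21  # -> count = 21
if count < 15:  # condition is False
elif count < 32:  # condition is True
    c = count + 5  # -> c = 26

Answer: 26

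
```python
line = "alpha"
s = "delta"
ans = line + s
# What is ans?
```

Trace (tracking ans):
line = 'alpha'  # -> line = 'alpha'
s = 'delta'  # -> s = 'delta'
ans = line + s  # -> ans = 'alphadelta'

Answer: 'alphadelta'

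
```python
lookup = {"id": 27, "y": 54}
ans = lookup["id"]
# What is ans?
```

Trace (tracking ans):
lookup = {'id': 27, 'y': 54}  # -> lookup = {'id': 27, 'y': 54}
ans = lookup['id']  # -> ans = 27

Answer: 27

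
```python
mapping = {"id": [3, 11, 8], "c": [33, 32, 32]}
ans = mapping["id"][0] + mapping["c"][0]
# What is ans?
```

Trace (tracking ans):
mapping = {'id': [3, 11, 8], 'c': [33, 32, 32]}  # -> mapping = {'id': [3, 11, 8], 'c': [33, 32, 32]}
ans = mapping['id'][0] + mapping['c'][0]  # -> ans = 36

Answer: 36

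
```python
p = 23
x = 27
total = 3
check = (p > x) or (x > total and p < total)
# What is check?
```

Trace (tracking check):
p = 23  # -> p = 23
x = 27  # -> x = 27
total = 3  # -> total = 3
check = p > x or (x > total and p < total)  # -> check = False

Answer: False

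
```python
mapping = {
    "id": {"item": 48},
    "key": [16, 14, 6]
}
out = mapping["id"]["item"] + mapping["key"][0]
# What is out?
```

Answer: 64

Derivation:
Trace (tracking out):
mapping = {'id': {'item': 48}, 'key': [16, 14, 6]}  # -> mapping = {'id': {'item': 48}, 'key': [16, 14, 6]}
out = mapping['id']['item'] + mapping['key'][0]  # -> out = 64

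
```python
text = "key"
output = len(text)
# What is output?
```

Answer: 3

Derivation:
Trace (tracking output):
text = 'key'  # -> text = 'key'
output = len(text)  # -> output = 3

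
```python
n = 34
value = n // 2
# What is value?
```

Answer: 17

Derivation:
Trace (tracking value):
n = 34  # -> n = 34
value = n // 2  # -> value = 17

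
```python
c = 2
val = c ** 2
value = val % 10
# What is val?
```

Answer: 4

Derivation:
Trace (tracking val):
c = 2  # -> c = 2
val = c ** 2  # -> val = 4
value = val % 10  # -> value = 4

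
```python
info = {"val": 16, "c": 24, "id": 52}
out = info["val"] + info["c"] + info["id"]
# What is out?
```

Answer: 92

Derivation:
Trace (tracking out):
info = {'val': 16, 'c': 24, 'id': 52}  # -> info = {'val': 16, 'c': 24, 'id': 52}
out = info['val'] + info['c'] + info['id']  # -> out = 92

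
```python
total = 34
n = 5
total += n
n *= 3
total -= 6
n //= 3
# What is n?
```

Answer: 5

Derivation:
Trace (tracking n):
total = 34  # -> total = 34
n = 5  # -> n = 5
total += n  # -> total = 39
n *= 3  # -> n = 15
total -= 6  # -> total = 33
n //= 3  # -> n = 5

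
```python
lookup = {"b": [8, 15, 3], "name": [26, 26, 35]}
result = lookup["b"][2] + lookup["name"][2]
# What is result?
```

Answer: 38

Derivation:
Trace (tracking result):
lookup = {'b': [8, 15, 3], 'name': [26, 26, 35]}  # -> lookup = {'b': [8, 15, 3], 'name': [26, 26, 35]}
result = lookup['b'][2] + lookup['name'][2]  # -> result = 38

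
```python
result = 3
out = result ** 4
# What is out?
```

Trace (tracking out):
result = 3  # -> result = 3
out = result ** 4  # -> out = 81

Answer: 81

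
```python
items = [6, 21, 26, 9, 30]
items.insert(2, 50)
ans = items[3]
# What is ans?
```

Trace (tracking ans):
items = [6, 21, 26, 9, 30]  # -> items = [6, 21, 26, 9, 30]
items.insert(2, 50)  # -> items = [6, 21, 50, 26, 9, 30]
ans = items[3]  # -> ans = 26

Answer: 26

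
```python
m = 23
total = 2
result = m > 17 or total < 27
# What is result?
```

Answer: True

Derivation:
Trace (tracking result):
m = 23  # -> m = 23
total = 2  # -> total = 2
result = m > 17 or total < 27  # -> result = True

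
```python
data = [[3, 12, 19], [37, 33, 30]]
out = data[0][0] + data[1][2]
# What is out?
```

Answer: 33

Derivation:
Trace (tracking out):
data = [[3, 12, 19], [37, 33, 30]]  # -> data = [[3, 12, 19], [37, 33, 30]]
out = data[0][0] + data[1][2]  # -> out = 33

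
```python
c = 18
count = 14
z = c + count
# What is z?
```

Trace (tracking z):
c = 18  # -> c = 18
count = 14  # -> count = 14
z = c + count  # -> z = 32

Answer: 32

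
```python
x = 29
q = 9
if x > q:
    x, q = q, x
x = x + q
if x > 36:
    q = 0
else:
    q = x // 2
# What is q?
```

Answer: 0

Derivation:
Trace (tracking q):
x = 29  # -> x = 29
q = 9  # -> q = 9
if x > q:  # condition is True
    x, q = (q, x)  # -> x = 9, q = 29
x = x + q  # -> x = 38
if x > 36:  # condition is True
    q = 0  # -> q = 0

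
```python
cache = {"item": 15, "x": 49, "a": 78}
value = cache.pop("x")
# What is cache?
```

Answer: {'item': 15, 'a': 78}

Derivation:
Trace (tracking cache):
cache = {'item': 15, 'x': 49, 'a': 78}  # -> cache = {'item': 15, 'x': 49, 'a': 78}
value = cache.pop('x')  # -> value = 49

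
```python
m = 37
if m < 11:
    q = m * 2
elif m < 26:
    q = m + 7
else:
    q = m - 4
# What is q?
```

Trace (tracking q):
m = 37  # -> m = 37
if m < 11:  # condition is False
elif m < 26:  # condition is False
else:
    q = m - 4  # -> q = 33

Answer: 33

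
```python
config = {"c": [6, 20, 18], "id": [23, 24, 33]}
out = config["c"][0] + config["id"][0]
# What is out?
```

Answer: 29

Derivation:
Trace (tracking out):
config = {'c': [6, 20, 18], 'id': [23, 24, 33]}  # -> config = {'c': [6, 20, 18], 'id': [23, 24, 33]}
out = config['c'][0] + config['id'][0]  # -> out = 29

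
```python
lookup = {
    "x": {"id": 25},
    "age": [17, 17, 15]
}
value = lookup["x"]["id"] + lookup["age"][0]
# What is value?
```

Trace (tracking value):
lookup = {'x': {'id': 25}, 'age': [17, 17, 15]}  # -> lookup = {'x': {'id': 25}, 'age': [17, 17, 15]}
value = lookup['x']['id'] + lookup['age'][0]  # -> value = 42

Answer: 42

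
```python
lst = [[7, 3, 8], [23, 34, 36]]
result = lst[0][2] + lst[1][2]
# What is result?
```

Trace (tracking result):
lst = [[7, 3, 8], [23, 34, 36]]  # -> lst = [[7, 3, 8], [23, 34, 36]]
result = lst[0][2] + lst[1][2]  # -> result = 44

Answer: 44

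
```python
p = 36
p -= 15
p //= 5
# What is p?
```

Answer: 4

Derivation:
Trace (tracking p):
p = 36  # -> p = 36
p -= 15  # -> p = 21
p //= 5  # -> p = 4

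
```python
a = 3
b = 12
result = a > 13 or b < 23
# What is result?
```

Answer: True

Derivation:
Trace (tracking result):
a = 3  # -> a = 3
b = 12  # -> b = 12
result = a > 13 or b < 23  # -> result = True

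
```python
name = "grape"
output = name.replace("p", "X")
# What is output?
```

Answer: 'graXe'

Derivation:
Trace (tracking output):
name = 'grape'  # -> name = 'grape'
output = name.replace('p', 'X')  # -> output = 'graXe'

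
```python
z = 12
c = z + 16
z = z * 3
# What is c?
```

Answer: 28

Derivation:
Trace (tracking c):
z = 12  # -> z = 12
c = z + 16  # -> c = 28
z = z * 3  # -> z = 36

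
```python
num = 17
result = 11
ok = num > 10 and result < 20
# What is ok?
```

Answer: True

Derivation:
Trace (tracking ok):
num = 17  # -> num = 17
result = 11  # -> result = 11
ok = num > 10 and result < 20  # -> ok = True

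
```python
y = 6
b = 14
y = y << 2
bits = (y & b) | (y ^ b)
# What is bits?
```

Trace (tracking bits):
y = 6  # -> y = 6
b = 14  # -> b = 14
y = y << 2  # -> y = 24
bits = y & b | y ^ b  # -> bits = 30

Answer: 30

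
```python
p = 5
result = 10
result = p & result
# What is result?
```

Answer: 0

Derivation:
Trace (tracking result):
p = 5  # -> p = 5
result = 10  # -> result = 10
result = p & result  # -> result = 0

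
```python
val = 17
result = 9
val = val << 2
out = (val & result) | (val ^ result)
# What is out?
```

Trace (tracking out):
val = 17  # -> val = 17
result = 9  # -> result = 9
val = val << 2  # -> val = 68
out = val & result | val ^ result  # -> out = 77

Answer: 77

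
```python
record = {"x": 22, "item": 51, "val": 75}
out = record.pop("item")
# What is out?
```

Answer: 51

Derivation:
Trace (tracking out):
record = {'x': 22, 'item': 51, 'val': 75}  # -> record = {'x': 22, 'item': 51, 'val': 75}
out = record.pop('item')  # -> out = 51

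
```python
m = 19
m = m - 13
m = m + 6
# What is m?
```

Answer: 12

Derivation:
Trace (tracking m):
m = 19  # -> m = 19
m = m - 13  # -> m = 6
m = m + 6  # -> m = 12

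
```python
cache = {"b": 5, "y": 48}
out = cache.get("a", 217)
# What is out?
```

Answer: 217

Derivation:
Trace (tracking out):
cache = {'b': 5, 'y': 48}  # -> cache = {'b': 5, 'y': 48}
out = cache.get('a', 217)  # -> out = 217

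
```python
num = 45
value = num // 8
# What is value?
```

Answer: 5

Derivation:
Trace (tracking value):
num = 45  # -> num = 45
value = num // 8  # -> value = 5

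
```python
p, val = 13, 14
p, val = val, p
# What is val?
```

Answer: 13

Derivation:
Trace (tracking val):
p, val = (13, 14)  # -> p = 13, val = 14
p, val = (val, p)  # -> p = 14, val = 13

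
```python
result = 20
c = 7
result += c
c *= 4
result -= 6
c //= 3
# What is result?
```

Answer: 21

Derivation:
Trace (tracking result):
result = 20  # -> result = 20
c = 7  # -> c = 7
result += c  # -> result = 27
c *= 4  # -> c = 28
result -= 6  # -> result = 21
c //= 3  # -> c = 9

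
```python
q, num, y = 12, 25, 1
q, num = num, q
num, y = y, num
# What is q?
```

Answer: 25

Derivation:
Trace (tracking q):
q, num, y = (12, 25, 1)  # -> q = 12, num = 25, y = 1
q, num = (num, q)  # -> q = 25, num = 12
num, y = (y, num)  # -> num = 1, y = 12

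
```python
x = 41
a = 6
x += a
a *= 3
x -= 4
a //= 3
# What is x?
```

Trace (tracking x):
x = 41  # -> x = 41
a = 6  # -> a = 6
x += a  # -> x = 47
a *= 3  # -> a = 18
x -= 4  # -> x = 43
a //= 3  # -> a = 6

Answer: 43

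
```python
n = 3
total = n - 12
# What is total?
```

Trace (tracking total):
n = 3  # -> n = 3
total = n - 12  # -> total = -9

Answer: -9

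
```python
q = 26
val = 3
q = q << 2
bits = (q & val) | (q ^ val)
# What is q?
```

Answer: 104

Derivation:
Trace (tracking q):
q = 26  # -> q = 26
val = 3  # -> val = 3
q = q << 2  # -> q = 104
bits = q & val | q ^ val  # -> bits = 107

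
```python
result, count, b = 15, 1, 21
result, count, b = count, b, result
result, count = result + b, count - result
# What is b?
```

Answer: 15

Derivation:
Trace (tracking b):
result, count, b = (15, 1, 21)  # -> result = 15, count = 1, b = 21
result, count, b = (count, b, result)  # -> result = 1, count = 21, b = 15
result, count = (result + b, count - result)  # -> result = 16, count = 20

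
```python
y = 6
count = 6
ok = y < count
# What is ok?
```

Answer: False

Derivation:
Trace (tracking ok):
y = 6  # -> y = 6
count = 6  # -> count = 6
ok = y < count  # -> ok = False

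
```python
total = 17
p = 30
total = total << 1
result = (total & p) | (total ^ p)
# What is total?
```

Trace (tracking total):
total = 17  # -> total = 17
p = 30  # -> p = 30
total = total << 1  # -> total = 34
result = total & p | total ^ p  # -> result = 62

Answer: 34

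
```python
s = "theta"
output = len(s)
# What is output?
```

Trace (tracking output):
s = 'theta'  # -> s = 'theta'
output = len(s)  # -> output = 5

Answer: 5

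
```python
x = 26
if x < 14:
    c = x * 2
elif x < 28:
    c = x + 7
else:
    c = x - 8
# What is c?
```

Trace (tracking c):
x = 26  # -> x = 26
if x < 14:  # condition is False
elif x < 28:  # condition is True
    c = x + 7  # -> c = 33

Answer: 33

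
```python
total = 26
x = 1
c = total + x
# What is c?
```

Answer: 27

Derivation:
Trace (tracking c):
total = 26  # -> total = 26
x = 1  # -> x = 1
c = total + x  # -> c = 27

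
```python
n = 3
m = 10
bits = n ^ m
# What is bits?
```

Answer: 9

Derivation:
Trace (tracking bits):
n = 3  # -> n = 3
m = 10  # -> m = 10
bits = n ^ m  # -> bits = 9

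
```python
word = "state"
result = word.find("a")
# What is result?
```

Answer: 2

Derivation:
Trace (tracking result):
word = 'state'  # -> word = 'state'
result = word.find('a')  # -> result = 2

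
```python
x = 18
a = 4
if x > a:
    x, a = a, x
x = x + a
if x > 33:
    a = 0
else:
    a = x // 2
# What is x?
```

Trace (tracking x):
x = 18  # -> x = 18
a = 4  # -> a = 4
if x > a:  # condition is True
    x, a = (a, x)  # -> x = 4, a = 18
x = x + a  # -> x = 22
if x > 33:  # condition is False
else:
    a = x // 2  # -> a = 11

Answer: 22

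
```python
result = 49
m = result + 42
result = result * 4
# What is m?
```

Trace (tracking m):
result = 49  # -> result = 49
m = result + 42  # -> m = 91
result = result * 4  # -> result = 196

Answer: 91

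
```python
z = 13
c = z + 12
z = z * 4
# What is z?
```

Answer: 52

Derivation:
Trace (tracking z):
z = 13  # -> z = 13
c = z + 12  # -> c = 25
z = z * 4  # -> z = 52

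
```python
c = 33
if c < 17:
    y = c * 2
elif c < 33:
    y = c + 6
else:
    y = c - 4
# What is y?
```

Answer: 29

Derivation:
Trace (tracking y):
c = 33  # -> c = 33
if c < 17:  # condition is False
elif c < 33:  # condition is False
else:
    y = c - 4  # -> y = 29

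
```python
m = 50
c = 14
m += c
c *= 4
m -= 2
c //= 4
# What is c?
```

Trace (tracking c):
m = 50  # -> m = 50
c = 14  # -> c = 14
m += c  # -> m = 64
c *= 4  # -> c = 56
m -= 2  # -> m = 62
c //= 4  # -> c = 14

Answer: 14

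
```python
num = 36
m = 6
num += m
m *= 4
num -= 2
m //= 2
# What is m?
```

Trace (tracking m):
num = 36  # -> num = 36
m = 6  # -> m = 6
num += m  # -> num = 42
m *= 4  # -> m = 24
num -= 2  # -> num = 40
m //= 2  # -> m = 12

Answer: 12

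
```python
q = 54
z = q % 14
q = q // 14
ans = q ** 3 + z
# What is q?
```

Answer: 3

Derivation:
Trace (tracking q):
q = 54  # -> q = 54
z = q % 14  # -> z = 12
q = q // 14  # -> q = 3
ans = q ** 3 + z  # -> ans = 39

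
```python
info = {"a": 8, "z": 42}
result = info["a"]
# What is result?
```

Trace (tracking result):
info = {'a': 8, 'z': 42}  # -> info = {'a': 8, 'z': 42}
result = info['a']  # -> result = 8

Answer: 8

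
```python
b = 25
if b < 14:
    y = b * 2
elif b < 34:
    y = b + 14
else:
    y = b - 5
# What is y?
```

Answer: 39

Derivation:
Trace (tracking y):
b = 25  # -> b = 25
if b < 14:  # condition is False
elif b < 34:  # condition is True
    y = b + 14  # -> y = 39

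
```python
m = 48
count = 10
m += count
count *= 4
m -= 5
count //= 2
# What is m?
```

Answer: 53

Derivation:
Trace (tracking m):
m = 48  # -> m = 48
count = 10  # -> count = 10
m += count  # -> m = 58
count *= 4  # -> count = 40
m -= 5  # -> m = 53
count //= 2  # -> count = 20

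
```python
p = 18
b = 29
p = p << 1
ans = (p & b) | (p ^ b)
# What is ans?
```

Answer: 61

Derivation:
Trace (tracking ans):
p = 18  # -> p = 18
b = 29  # -> b = 29
p = p << 1  # -> p = 36
ans = p & b | p ^ b  # -> ans = 61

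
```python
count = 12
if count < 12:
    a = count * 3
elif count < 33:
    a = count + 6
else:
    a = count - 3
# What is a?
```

Trace (tracking a):
count = 12  # -> count = 12
if count < 12:  # condition is False
elif count < 33:  # condition is True
    a = count + 6  # -> a = 18

Answer: 18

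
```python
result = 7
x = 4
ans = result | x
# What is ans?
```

Trace (tracking ans):
result = 7  # -> result = 7
x = 4  # -> x = 4
ans = result | x  # -> ans = 7

Answer: 7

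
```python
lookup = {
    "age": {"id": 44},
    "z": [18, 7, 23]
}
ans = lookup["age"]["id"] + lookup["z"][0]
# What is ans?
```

Answer: 62

Derivation:
Trace (tracking ans):
lookup = {'age': {'id': 44}, 'z': [18, 7, 23]}  # -> lookup = {'age': {'id': 44}, 'z': [18, 7, 23]}
ans = lookup['age']['id'] + lookup['z'][0]  # -> ans = 62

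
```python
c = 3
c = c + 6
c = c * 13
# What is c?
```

Trace (tracking c):
c = 3  # -> c = 3
c = c + 6  # -> c = 9
c = c * 13  # -> c = 117

Answer: 117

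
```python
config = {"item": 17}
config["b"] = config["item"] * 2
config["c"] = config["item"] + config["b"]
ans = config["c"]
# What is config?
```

Answer: {'item': 17, 'b': 34, 'c': 51}

Derivation:
Trace (tracking config):
config = {'item': 17}  # -> config = {'item': 17}
config['b'] = config['item'] * 2  # -> config = {'item': 17, 'b': 34}
config['c'] = config['item'] + config['b']  # -> config = {'item': 17, 'b': 34, 'c': 51}
ans = config['c']  # -> ans = 51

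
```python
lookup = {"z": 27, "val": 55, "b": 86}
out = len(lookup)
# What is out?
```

Trace (tracking out):
lookup = {'z': 27, 'val': 55, 'b': 86}  # -> lookup = {'z': 27, 'val': 55, 'b': 86}
out = len(lookup)  # -> out = 3

Answer: 3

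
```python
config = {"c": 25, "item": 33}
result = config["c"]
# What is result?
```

Answer: 25

Derivation:
Trace (tracking result):
config = {'c': 25, 'item': 33}  # -> config = {'c': 25, 'item': 33}
result = config['c']  # -> result = 25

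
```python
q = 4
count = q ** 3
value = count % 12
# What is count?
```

Trace (tracking count):
q = 4  # -> q = 4
count = q ** 3  # -> count = 64
value = count % 12  # -> value = 4

Answer: 64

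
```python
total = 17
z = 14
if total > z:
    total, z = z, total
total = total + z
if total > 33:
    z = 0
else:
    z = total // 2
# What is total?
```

Answer: 31

Derivation:
Trace (tracking total):
total = 17  # -> total = 17
z = 14  # -> z = 14
if total > z:  # condition is True
    total, z = (z, total)  # -> total = 14, z = 17
total = total + z  # -> total = 31
if total > 33:  # condition is False
else:
    z = total // 2  # -> z = 15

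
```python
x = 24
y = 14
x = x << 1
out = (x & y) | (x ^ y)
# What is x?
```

Answer: 48

Derivation:
Trace (tracking x):
x = 24  # -> x = 24
y = 14  # -> y = 14
x = x << 1  # -> x = 48
out = x & y | x ^ y  # -> out = 62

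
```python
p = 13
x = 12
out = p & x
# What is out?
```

Trace (tracking out):
p = 13  # -> p = 13
x = 12  # -> x = 12
out = p & x  # -> out = 12

Answer: 12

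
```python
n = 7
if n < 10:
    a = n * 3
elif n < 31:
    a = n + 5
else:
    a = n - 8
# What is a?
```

Answer: 21

Derivation:
Trace (tracking a):
n = 7  # -> n = 7
if n < 10:  # condition is True
    a = n * 3  # -> a = 21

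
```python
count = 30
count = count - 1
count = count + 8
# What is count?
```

Trace (tracking count):
count = 30  # -> count = 30
count = count - 1  # -> count = 29
count = count + 8  # -> count = 37

Answer: 37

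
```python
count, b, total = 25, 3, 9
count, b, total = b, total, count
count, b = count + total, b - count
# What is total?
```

Trace (tracking total):
count, b, total = (25, 3, 9)  # -> count = 25, b = 3, total = 9
count, b, total = (b, total, count)  # -> count = 3, b = 9, total = 25
count, b = (count + total, b - count)  # -> count = 28, b = 6

Answer: 25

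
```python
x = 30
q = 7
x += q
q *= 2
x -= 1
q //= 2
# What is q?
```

Trace (tracking q):
x = 30  # -> x = 30
q = 7  # -> q = 7
x += q  # -> x = 37
q *= 2  # -> q = 14
x -= 1  # -> x = 36
q //= 2  # -> q = 7

Answer: 7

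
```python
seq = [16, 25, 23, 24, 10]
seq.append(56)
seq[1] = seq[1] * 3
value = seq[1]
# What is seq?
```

Answer: [16, 75, 23, 24, 10, 56]

Derivation:
Trace (tracking seq):
seq = [16, 25, 23, 24, 10]  # -> seq = [16, 25, 23, 24, 10]
seq.append(56)  # -> seq = [16, 25, 23, 24, 10, 56]
seq[1] = seq[1] * 3  # -> seq = [16, 75, 23, 24, 10, 56]
value = seq[1]  # -> value = 75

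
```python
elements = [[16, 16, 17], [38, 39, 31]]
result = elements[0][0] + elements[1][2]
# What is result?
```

Trace (tracking result):
elements = [[16, 16, 17], [38, 39, 31]]  # -> elements = [[16, 16, 17], [38, 39, 31]]
result = elements[0][0] + elements[1][2]  # -> result = 47

Answer: 47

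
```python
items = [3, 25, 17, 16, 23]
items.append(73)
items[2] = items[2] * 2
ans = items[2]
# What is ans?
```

Trace (tracking ans):
items = [3, 25, 17, 16, 23]  # -> items = [3, 25, 17, 16, 23]
items.append(73)  # -> items = [3, 25, 17, 16, 23, 73]
items[2] = items[2] * 2  # -> items = [3, 25, 34, 16, 23, 73]
ans = items[2]  # -> ans = 34

Answer: 34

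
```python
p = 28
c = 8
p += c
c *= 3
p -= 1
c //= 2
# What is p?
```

Trace (tracking p):
p = 28  # -> p = 28
c = 8  # -> c = 8
p += c  # -> p = 36
c *= 3  # -> c = 24
p -= 1  # -> p = 35
c //= 2  # -> c = 12

Answer: 35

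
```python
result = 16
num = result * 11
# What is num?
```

Answer: 176

Derivation:
Trace (tracking num):
result = 16  # -> result = 16
num = result * 11  # -> num = 176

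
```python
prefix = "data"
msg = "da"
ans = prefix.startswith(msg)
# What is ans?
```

Answer: True

Derivation:
Trace (tracking ans):
prefix = 'data'  # -> prefix = 'data'
msg = 'da'  # -> msg = 'da'
ans = prefix.startswith(msg)  # -> ans = True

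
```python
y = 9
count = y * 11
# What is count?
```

Trace (tracking count):
y = 9  # -> y = 9
count = y * 11  # -> count = 99

Answer: 99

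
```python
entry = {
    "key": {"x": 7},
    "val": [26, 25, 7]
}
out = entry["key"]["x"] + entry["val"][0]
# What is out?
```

Trace (tracking out):
entry = {'key': {'x': 7}, 'val': [26, 25, 7]}  # -> entry = {'key': {'x': 7}, 'val': [26, 25, 7]}
out = entry['key']['x'] + entry['val'][0]  # -> out = 33

Answer: 33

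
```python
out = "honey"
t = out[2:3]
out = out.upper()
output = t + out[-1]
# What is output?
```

Trace (tracking output):
out = 'honey'  # -> out = 'honey'
t = out[2:3]  # -> t = 'n'
out = out.upper()  # -> out = 'HONEY'
output = t + out[-1]  # -> output = 'nY'

Answer: 'nY'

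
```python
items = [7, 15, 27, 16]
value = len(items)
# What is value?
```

Trace (tracking value):
items = [7, 15, 27, 16]  # -> items = [7, 15, 27, 16]
value = len(items)  # -> value = 4

Answer: 4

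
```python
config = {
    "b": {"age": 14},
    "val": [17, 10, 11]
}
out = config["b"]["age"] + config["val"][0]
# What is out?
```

Answer: 31

Derivation:
Trace (tracking out):
config = {'b': {'age': 14}, 'val': [17, 10, 11]}  # -> config = {'b': {'age': 14}, 'val': [17, 10, 11]}
out = config['b']['age'] + config['val'][0]  # -> out = 31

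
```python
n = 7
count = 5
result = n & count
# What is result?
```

Trace (tracking result):
n = 7  # -> n = 7
count = 5  # -> count = 5
result = n & count  # -> result = 5

Answer: 5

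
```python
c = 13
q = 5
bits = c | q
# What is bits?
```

Answer: 13

Derivation:
Trace (tracking bits):
c = 13  # -> c = 13
q = 5  # -> q = 5
bits = c | q  # -> bits = 13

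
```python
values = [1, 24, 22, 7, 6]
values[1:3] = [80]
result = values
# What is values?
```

Answer: [1, 80, 7, 6]

Derivation:
Trace (tracking values):
values = [1, 24, 22, 7, 6]  # -> values = [1, 24, 22, 7, 6]
values[1:3] = [80]  # -> values = [1, 80, 7, 6]
result = values  # -> result = [1, 80, 7, 6]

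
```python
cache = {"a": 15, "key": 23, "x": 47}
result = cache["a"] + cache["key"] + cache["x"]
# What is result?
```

Trace (tracking result):
cache = {'a': 15, 'key': 23, 'x': 47}  # -> cache = {'a': 15, 'key': 23, 'x': 47}
result = cache['a'] + cache['key'] + cache['x']  # -> result = 85

Answer: 85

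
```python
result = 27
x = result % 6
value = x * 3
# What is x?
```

Trace (tracking x):
result = 27  # -> result = 27
x = result % 6  # -> x = 3
value = x * 3  # -> value = 9

Answer: 3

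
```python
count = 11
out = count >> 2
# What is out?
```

Trace (tracking out):
count = 11  # -> count = 11
out = count >> 2  # -> out = 2

Answer: 2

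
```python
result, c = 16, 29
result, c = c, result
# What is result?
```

Answer: 29

Derivation:
Trace (tracking result):
result, c = (16, 29)  # -> result = 16, c = 29
result, c = (c, result)  # -> result = 29, c = 16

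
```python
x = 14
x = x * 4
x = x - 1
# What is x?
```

Answer: 55

Derivation:
Trace (tracking x):
x = 14  # -> x = 14
x = x * 4  # -> x = 56
x = x - 1  # -> x = 55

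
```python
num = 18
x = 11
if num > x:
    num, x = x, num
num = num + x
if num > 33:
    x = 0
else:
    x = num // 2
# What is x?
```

Answer: 14

Derivation:
Trace (tracking x):
num = 18  # -> num = 18
x = 11  # -> x = 11
if num > x:  # condition is True
    num, x = (x, num)  # -> num = 11, x = 18
num = num + x  # -> num = 29
if num > 33:  # condition is False
else:
    x = num // 2  # -> x = 14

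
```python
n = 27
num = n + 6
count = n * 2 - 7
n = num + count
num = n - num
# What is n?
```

Answer: 80

Derivation:
Trace (tracking n):
n = 27  # -> n = 27
num = n + 6  # -> num = 33
count = n * 2 - 7  # -> count = 47
n = num + count  # -> n = 80
num = n - num  # -> num = 47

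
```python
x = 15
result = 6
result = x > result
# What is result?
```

Trace (tracking result):
x = 15  # -> x = 15
result = 6  # -> result = 6
result = x > result  # -> result = True

Answer: True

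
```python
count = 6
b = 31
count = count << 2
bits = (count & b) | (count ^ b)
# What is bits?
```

Answer: 31

Derivation:
Trace (tracking bits):
count = 6  # -> count = 6
b = 31  # -> b = 31
count = count << 2  # -> count = 24
bits = count & b | count ^ b  # -> bits = 31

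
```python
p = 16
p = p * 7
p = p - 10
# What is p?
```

Answer: 102

Derivation:
Trace (tracking p):
p = 16  # -> p = 16
p = p * 7  # -> p = 112
p = p - 10  # -> p = 102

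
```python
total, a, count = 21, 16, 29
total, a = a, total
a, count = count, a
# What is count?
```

Trace (tracking count):
total, a, count = (21, 16, 29)  # -> total = 21, a = 16, count = 29
total, a = (a, total)  # -> total = 16, a = 21
a, count = (count, a)  # -> a = 29, count = 21

Answer: 21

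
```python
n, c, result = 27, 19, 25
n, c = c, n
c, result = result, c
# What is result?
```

Answer: 27

Derivation:
Trace (tracking result):
n, c, result = (27, 19, 25)  # -> n = 27, c = 19, result = 25
n, c = (c, n)  # -> n = 19, c = 27
c, result = (result, c)  # -> c = 25, result = 27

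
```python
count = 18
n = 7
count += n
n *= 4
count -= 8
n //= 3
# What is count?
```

Answer: 17

Derivation:
Trace (tracking count):
count = 18  # -> count = 18
n = 7  # -> n = 7
count += n  # -> count = 25
n *= 4  # -> n = 28
count -= 8  # -> count = 17
n //= 3  # -> n = 9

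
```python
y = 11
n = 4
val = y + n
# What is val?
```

Answer: 15

Derivation:
Trace (tracking val):
y = 11  # -> y = 11
n = 4  # -> n = 4
val = y + n  # -> val = 15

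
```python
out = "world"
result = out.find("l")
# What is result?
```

Trace (tracking result):
out = 'world'  # -> out = 'world'
result = out.find('l')  # -> result = 3

Answer: 3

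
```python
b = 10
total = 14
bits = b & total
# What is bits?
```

Answer: 10

Derivation:
Trace (tracking bits):
b = 10  # -> b = 10
total = 14  # -> total = 14
bits = b & total  # -> bits = 10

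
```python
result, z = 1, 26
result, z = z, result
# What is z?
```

Trace (tracking z):
result, z = (1, 26)  # -> result = 1, z = 26
result, z = (z, result)  # -> result = 26, z = 1

Answer: 1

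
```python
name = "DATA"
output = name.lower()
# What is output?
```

Answer: 'data'

Derivation:
Trace (tracking output):
name = 'DATA'  # -> name = 'DATA'
output = name.lower()  # -> output = 'data'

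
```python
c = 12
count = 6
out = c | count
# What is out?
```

Answer: 14

Derivation:
Trace (tracking out):
c = 12  # -> c = 12
count = 6  # -> count = 6
out = c | count  # -> out = 14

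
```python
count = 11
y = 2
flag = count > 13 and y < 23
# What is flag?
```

Answer: False

Derivation:
Trace (tracking flag):
count = 11  # -> count = 11
y = 2  # -> y = 2
flag = count > 13 and y < 23  # -> flag = False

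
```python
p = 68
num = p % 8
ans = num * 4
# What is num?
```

Trace (tracking num):
p = 68  # -> p = 68
num = p % 8  # -> num = 4
ans = num * 4  # -> ans = 16

Answer: 4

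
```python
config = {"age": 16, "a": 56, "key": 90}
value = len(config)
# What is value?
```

Answer: 3

Derivation:
Trace (tracking value):
config = {'age': 16, 'a': 56, 'key': 90}  # -> config = {'age': 16, 'a': 56, 'key': 90}
value = len(config)  # -> value = 3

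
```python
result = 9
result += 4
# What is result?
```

Trace (tracking result):
result = 9  # -> result = 9
result += 4  # -> result = 13

Answer: 13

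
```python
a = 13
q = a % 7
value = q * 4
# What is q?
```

Trace (tracking q):
a = 13  # -> a = 13
q = a % 7  # -> q = 6
value = q * 4  # -> value = 24

Answer: 6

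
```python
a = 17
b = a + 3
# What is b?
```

Answer: 20

Derivation:
Trace (tracking b):
a = 17  # -> a = 17
b = a + 3  # -> b = 20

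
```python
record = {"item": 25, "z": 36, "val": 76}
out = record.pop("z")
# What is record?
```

Answer: {'item': 25, 'val': 76}

Derivation:
Trace (tracking record):
record = {'item': 25, 'z': 36, 'val': 76}  # -> record = {'item': 25, 'z': 36, 'val': 76}
out = record.pop('z')  # -> out = 36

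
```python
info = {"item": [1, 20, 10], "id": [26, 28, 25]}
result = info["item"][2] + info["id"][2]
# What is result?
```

Answer: 35

Derivation:
Trace (tracking result):
info = {'item': [1, 20, 10], 'id': [26, 28, 25]}  # -> info = {'item': [1, 20, 10], 'id': [26, 28, 25]}
result = info['item'][2] + info['id'][2]  # -> result = 35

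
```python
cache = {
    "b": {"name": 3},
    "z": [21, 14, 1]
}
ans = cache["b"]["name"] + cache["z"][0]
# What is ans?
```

Trace (tracking ans):
cache = {'b': {'name': 3}, 'z': [21, 14, 1]}  # -> cache = {'b': {'name': 3}, 'z': [21, 14, 1]}
ans = cache['b']['name'] + cache['z'][0]  # -> ans = 24

Answer: 24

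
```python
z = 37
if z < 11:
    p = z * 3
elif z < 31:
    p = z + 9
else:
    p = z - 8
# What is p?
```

Answer: 29

Derivation:
Trace (tracking p):
z = 37  # -> z = 37
if z < 11:  # condition is False
elif z < 31:  # condition is False
else:
    p = z - 8  # -> p = 29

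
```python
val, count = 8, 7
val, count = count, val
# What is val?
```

Answer: 7

Derivation:
Trace (tracking val):
val, count = (8, 7)  # -> val = 8, count = 7
val, count = (count, val)  # -> val = 7, count = 8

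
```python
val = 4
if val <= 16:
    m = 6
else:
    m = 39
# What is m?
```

Trace (tracking m):
val = 4  # -> val = 4
if val <= 16:  # condition is True
    m = 6  # -> m = 6

Answer: 6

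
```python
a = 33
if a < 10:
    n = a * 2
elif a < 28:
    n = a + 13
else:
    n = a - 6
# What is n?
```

Trace (tracking n):
a = 33  # -> a = 33
if a < 10:  # condition is False
elif a < 28:  # condition is False
else:
    n = a - 6  # -> n = 27

Answer: 27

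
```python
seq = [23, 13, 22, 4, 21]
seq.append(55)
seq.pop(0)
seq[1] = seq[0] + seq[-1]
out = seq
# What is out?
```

Trace (tracking out):
seq = [23, 13, 22, 4, 21]  # -> seq = [23, 13, 22, 4, 21]
seq.append(55)  # -> seq = [23, 13, 22, 4, 21, 55]
seq.pop(0)  # -> seq = [13, 22, 4, 21, 55]
seq[1] = seq[0] + seq[-1]  # -> seq = [13, 68, 4, 21, 55]
out = seq  # -> out = [13, 68, 4, 21, 55]

Answer: [13, 68, 4, 21, 55]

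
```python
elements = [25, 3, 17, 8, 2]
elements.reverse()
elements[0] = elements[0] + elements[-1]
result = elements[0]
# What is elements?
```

Trace (tracking elements):
elements = [25, 3, 17, 8, 2]  # -> elements = [25, 3, 17, 8, 2]
elements.reverse()  # -> elements = [2, 8, 17, 3, 25]
elements[0] = elements[0] + elements[-1]  # -> elements = [27, 8, 17, 3, 25]
result = elements[0]  # -> result = 27

Answer: [27, 8, 17, 3, 25]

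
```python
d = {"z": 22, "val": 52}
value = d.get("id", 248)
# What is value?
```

Trace (tracking value):
d = {'z': 22, 'val': 52}  # -> d = {'z': 22, 'val': 52}
value = d.get('id', 248)  # -> value = 248

Answer: 248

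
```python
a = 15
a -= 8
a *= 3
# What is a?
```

Answer: 21

Derivation:
Trace (tracking a):
a = 15  # -> a = 15
a -= 8  # -> a = 7
a *= 3  # -> a = 21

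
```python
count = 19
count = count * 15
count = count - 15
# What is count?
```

Answer: 270

Derivation:
Trace (tracking count):
count = 19  # -> count = 19
count = count * 15  # -> count = 285
count = count - 15  # -> count = 270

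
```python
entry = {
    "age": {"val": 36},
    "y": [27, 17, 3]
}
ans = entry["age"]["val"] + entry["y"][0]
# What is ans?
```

Trace (tracking ans):
entry = {'age': {'val': 36}, 'y': [27, 17, 3]}  # -> entry = {'age': {'val': 36}, 'y': [27, 17, 3]}
ans = entry['age']['val'] + entry['y'][0]  # -> ans = 63

Answer: 63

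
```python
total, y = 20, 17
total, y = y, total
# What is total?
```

Answer: 17

Derivation:
Trace (tracking total):
total, y = (20, 17)  # -> total = 20, y = 17
total, y = (y, total)  # -> total = 17, y = 20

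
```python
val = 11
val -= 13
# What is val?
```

Answer: -2

Derivation:
Trace (tracking val):
val = 11  # -> val = 11
val -= 13  # -> val = -2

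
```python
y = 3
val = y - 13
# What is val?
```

Answer: -10

Derivation:
Trace (tracking val):
y = 3  # -> y = 3
val = y - 13  # -> val = -10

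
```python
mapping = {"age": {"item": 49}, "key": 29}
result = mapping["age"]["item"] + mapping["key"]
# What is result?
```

Trace (tracking result):
mapping = {'age': {'item': 49}, 'key': 29}  # -> mapping = {'age': {'item': 49}, 'key': 29}
result = mapping['age']['item'] + mapping['key']  # -> result = 78

Answer: 78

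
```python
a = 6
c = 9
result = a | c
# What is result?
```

Answer: 15

Derivation:
Trace (tracking result):
a = 6  # -> a = 6
c = 9  # -> c = 9
result = a | c  # -> result = 15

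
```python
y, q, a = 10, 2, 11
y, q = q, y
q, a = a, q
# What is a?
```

Answer: 10

Derivation:
Trace (tracking a):
y, q, a = (10, 2, 11)  # -> y = 10, q = 2, a = 11
y, q = (q, y)  # -> y = 2, q = 10
q, a = (a, q)  # -> q = 11, a = 10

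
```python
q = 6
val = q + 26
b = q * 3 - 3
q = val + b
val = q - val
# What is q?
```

Trace (tracking q):
q = 6  # -> q = 6
val = q + 26  # -> val = 32
b = q * 3 - 3  # -> b = 15
q = val + b  # -> q = 47
val = q - val  # -> val = 15

Answer: 47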